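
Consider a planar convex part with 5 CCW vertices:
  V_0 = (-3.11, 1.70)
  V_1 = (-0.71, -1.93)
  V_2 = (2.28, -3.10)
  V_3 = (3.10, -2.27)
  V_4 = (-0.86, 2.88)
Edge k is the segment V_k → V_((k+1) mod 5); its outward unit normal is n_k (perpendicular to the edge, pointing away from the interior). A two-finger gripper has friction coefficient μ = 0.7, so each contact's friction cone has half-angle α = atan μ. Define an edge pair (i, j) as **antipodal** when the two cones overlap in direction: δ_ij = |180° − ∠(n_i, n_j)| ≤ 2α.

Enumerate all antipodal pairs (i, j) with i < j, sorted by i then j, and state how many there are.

α = atan 0.7 = 34.99°;  2α = 69.98°
n_0 = (-0.8342, -0.5515)
n_1 = (-0.3644, -0.9312)
n_2 = (+0.7114, -0.7028)
n_3 = (+0.7927, +0.6096)
n_4 = (-0.4644, +0.8856)
  (0,1): δ = 144.84°  ·
  (0,2): δ = 78.12°  ·
  (0,3): δ = 4.09°  ✓
  (0,4): δ = 84.20°  ·
  (1,2): δ = 113.28°  ·
  (1,3): δ = 31.07°  ✓
  (1,4): δ = 49.05°  ✓
  (2,3): δ = 97.79°  ·
  (2,4): δ = 17.67°  ✓
  (3,4): δ = 99.88°  ·
antipodal pairs: 4

count = 4; pairs: (0,3), (1,3), (1,4), (2,4)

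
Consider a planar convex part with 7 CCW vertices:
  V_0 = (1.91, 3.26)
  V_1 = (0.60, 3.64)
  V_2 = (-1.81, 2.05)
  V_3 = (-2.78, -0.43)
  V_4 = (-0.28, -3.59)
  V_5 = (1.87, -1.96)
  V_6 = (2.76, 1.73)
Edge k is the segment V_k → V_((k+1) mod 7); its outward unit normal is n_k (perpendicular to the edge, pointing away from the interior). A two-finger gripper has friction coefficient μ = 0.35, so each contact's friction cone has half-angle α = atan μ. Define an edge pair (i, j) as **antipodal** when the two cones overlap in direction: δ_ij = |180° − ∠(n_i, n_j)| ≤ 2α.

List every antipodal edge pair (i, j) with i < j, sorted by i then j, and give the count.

count = 5; pairs: (0,3), (1,4), (2,4), (2,5), (3,6)

α = atan 0.35 = 19.29°;  2α = 38.58°
n_0 = (+0.2786, +0.9604)
n_1 = (-0.5507, +0.8347)
n_2 = (-0.9313, +0.3643)
n_3 = (-0.7842, -0.6204)
n_4 = (+0.6041, -0.7969)
n_5 = (+0.9721, -0.2345)
n_6 = (+0.8742, +0.4856)
  (0,1): δ = 130.41°  ·
  (0,2): δ = 95.19°  ·
  (0,3): δ = 35.47°  ✓
  (0,4): δ = 53.34°  ·
  (0,5): δ = 92.62°  ·
  (0,6): δ = 135.23°  ·
  (1,2): δ = 144.78°  ·
  (1,3): δ = 85.07°  ·
  (1,4): δ = 3.75°  ✓
  (1,5): δ = 43.02°  ·
  (1,6): δ = 85.64°  ·
  (2,3): δ = 120.29°  ·
  (2,4): δ = 31.47°  ✓
  (2,5): δ = 7.80°  ✓
  (2,6): δ = 50.42°  ·
  (3,4): δ = 91.18°  ·
  (3,5): δ = 51.91°  ·
  (3,6): δ = 9.29°  ✓
  (4,5): δ = 140.73°  ·
  (4,6): δ = 98.11°  ·
  (5,6): δ = 137.39°  ·
antipodal pairs: 5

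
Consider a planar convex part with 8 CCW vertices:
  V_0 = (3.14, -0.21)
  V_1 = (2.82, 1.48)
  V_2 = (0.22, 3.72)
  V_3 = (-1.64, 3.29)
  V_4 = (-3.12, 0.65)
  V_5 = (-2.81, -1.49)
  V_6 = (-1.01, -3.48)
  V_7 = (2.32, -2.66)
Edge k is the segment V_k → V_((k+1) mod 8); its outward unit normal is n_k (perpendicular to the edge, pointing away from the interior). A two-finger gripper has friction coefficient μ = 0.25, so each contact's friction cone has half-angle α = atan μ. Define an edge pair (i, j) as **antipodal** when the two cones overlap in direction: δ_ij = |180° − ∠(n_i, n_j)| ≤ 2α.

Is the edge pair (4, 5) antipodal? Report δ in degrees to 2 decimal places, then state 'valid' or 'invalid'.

δ = 146.11°, invalid

α = atan 0.25 = 14.04°;  2α = 28.07°
edge 4: e_4 = (+0.31, -2.14);  n_4 = (-0.9897, -0.1434)
edge 5: e_5 = (+1.80, -1.99);  n_5 = (-0.7416, -0.6708)
∠(n_4, n_5) = 33.89°
δ = |180° − 33.89°| = 146.11°
146.11° > 2α = 28.07°  →  invalid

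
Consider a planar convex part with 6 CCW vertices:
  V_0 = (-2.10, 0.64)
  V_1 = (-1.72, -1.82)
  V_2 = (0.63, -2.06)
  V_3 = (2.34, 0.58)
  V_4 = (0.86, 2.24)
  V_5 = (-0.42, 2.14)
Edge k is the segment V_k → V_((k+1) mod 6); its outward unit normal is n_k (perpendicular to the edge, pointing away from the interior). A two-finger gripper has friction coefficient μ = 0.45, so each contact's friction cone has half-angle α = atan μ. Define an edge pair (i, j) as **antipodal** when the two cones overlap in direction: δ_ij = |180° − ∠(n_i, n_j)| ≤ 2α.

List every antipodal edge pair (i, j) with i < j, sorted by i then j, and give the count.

count = 6; pairs: (0,2), (0,3), (1,3), (1,4), (1,5), (2,5)

α = atan 0.45 = 24.23°;  2α = 48.46°
n_0 = (-0.9883, -0.1527)
n_1 = (-0.1016, -0.9948)
n_2 = (+0.8393, -0.5436)
n_3 = (+0.7464, +0.6655)
n_4 = (-0.0779, +0.9970)
n_5 = (-0.6660, +0.7459)
  (0,1): δ = 104.61°  ·
  (0,2): δ = 41.71°  ✓
  (0,3): δ = 32.94°  ✓
  (0,4): δ = 85.69°  ·
  (0,5): δ = 122.98°  ·
  (1,2): δ = 117.10°  ·
  (1,3): δ = 42.45°  ✓
  (1,4): δ = 10.30°  ✓
  (1,5): δ = 47.59°  ✓
  (2,3): δ = 105.35°  ·
  (2,4): δ = 52.60°  ·
  (2,5): δ = 15.31°  ✓
  (3,4): δ = 127.25°  ·
  (3,5): δ = 89.96°  ·
  (4,5): δ = 142.71°  ·
antipodal pairs: 6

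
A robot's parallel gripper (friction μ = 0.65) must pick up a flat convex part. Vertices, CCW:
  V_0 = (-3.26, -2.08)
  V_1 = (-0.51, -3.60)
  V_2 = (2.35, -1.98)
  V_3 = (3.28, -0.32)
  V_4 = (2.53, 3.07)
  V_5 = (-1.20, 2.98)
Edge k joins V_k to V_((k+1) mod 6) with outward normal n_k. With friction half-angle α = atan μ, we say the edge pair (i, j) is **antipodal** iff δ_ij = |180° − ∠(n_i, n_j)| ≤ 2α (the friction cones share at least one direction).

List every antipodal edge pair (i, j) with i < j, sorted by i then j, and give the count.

count = 7; pairs: (0,3), (0,4), (1,4), (1,5), (2,4), (2,5), (3,5)

α = atan 0.65 = 33.02°;  2α = 66.05°
n_0 = (-0.4838, -0.8752)
n_1 = (+0.4929, -0.8701)
n_2 = (+0.8724, -0.4888)
n_3 = (+0.9764, +0.2160)
n_4 = (-0.0241, +0.9997)
n_5 = (-0.9262, +0.3771)
  (0,1): δ = 121.54°  ·
  (0,2): δ = 90.33°  ·
  (0,3): δ = 48.59°  ✓
  (0,4): δ = 30.31°  ✓
  (0,5): δ = 96.78°  ·
  (1,2): δ = 148.79°  ·
  (1,3): δ = 107.05°  ·
  (1,4): δ = 28.15°  ✓
  (1,5): δ = 38.32°  ✓
  (2,3): δ = 138.27°  ·
  (2,4): δ = 59.36°  ✓
  (2,5): δ = 7.11°  ✓
  (3,4): δ = 101.09°  ·
  (3,5): δ = 34.63°  ✓
  (4,5): δ = 113.53°  ·
antipodal pairs: 7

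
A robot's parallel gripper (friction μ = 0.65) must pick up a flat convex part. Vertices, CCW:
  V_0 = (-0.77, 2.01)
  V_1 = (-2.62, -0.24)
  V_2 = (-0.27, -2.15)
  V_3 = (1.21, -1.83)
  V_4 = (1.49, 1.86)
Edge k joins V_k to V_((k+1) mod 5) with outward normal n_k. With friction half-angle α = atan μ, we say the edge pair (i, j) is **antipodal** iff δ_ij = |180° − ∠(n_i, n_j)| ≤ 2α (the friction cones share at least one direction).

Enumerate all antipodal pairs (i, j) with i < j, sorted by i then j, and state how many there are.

count = 5; pairs: (0,2), (0,3), (1,3), (1,4), (2,4)

α = atan 0.65 = 33.02°;  2α = 66.05°
n_0 = (-0.7724, +0.6351)
n_1 = (-0.6307, -0.7760)
n_2 = (+0.2113, -0.9774)
n_3 = (+0.9971, -0.0757)
n_4 = (+0.0662, +0.9978)
  (0,1): δ = 89.68°  ·
  (0,2): δ = 38.37°  ✓
  (0,3): δ = 35.09°  ✓
  (0,4): δ = 125.63°  ·
  (1,2): δ = 128.70°  ·
  (1,3): δ = 55.24°  ✓
  (1,4): δ = 35.31°  ✓
  (2,3): δ = 106.54°  ·
  (2,4): δ = 16.00°  ✓
  (3,4): δ = 89.46°  ·
antipodal pairs: 5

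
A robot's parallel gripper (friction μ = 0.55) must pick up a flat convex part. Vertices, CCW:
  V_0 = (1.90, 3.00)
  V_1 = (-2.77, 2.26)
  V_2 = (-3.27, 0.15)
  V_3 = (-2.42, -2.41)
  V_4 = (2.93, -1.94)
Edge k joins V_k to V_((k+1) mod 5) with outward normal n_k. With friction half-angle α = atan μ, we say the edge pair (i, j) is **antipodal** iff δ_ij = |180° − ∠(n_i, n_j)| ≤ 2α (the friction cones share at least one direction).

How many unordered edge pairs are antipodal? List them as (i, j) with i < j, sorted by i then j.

α = atan 0.55 = 28.81°;  2α = 57.62°
n_0 = (-0.1565, +0.9877)
n_1 = (-0.9731, +0.2306)
n_2 = (-0.9491, -0.3151)
n_3 = (+0.0875, -0.9962)
n_4 = (+0.9789, +0.2041)
  (0,1): δ = 112.34°  ·
  (0,2): δ = 80.64°  ·
  (0,3): δ = 3.98°  ✓
  (0,4): δ = 92.77°  ·
  (1,2): δ = 148.30°  ·
  (1,3): δ = 71.65°  ·
  (1,4): δ = 25.11°  ✓
  (2,3): δ = 103.35°  ·
  (2,4): δ = 6.59°  ✓
  (3,4): δ = 83.24°  ·
antipodal pairs: 3

count = 3; pairs: (0,3), (1,4), (2,4)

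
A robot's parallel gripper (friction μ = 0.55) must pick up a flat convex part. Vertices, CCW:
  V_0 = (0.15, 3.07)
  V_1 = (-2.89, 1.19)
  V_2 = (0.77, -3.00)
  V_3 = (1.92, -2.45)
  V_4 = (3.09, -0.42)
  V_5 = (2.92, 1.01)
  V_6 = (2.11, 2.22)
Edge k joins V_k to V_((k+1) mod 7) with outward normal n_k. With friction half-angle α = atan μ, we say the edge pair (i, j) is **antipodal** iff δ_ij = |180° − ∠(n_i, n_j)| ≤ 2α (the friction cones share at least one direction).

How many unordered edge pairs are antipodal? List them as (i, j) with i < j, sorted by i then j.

α = atan 0.55 = 28.81°;  2α = 57.62°
n_0 = (-0.5260, +0.8505)
n_1 = (-0.7531, -0.6579)
n_2 = (+0.4315, -0.9021)
n_3 = (+0.8664, -0.4994)
n_4 = (+0.9930, +0.1180)
n_5 = (+0.8310, +0.5563)
n_6 = (+0.3979, +0.9174)
  (0,1): δ = 80.60°  ·
  (0,2): δ = 6.17°  ✓
  (0,3): δ = 28.31°  ✓
  (0,4): δ = 65.05°  ·
  (0,5): δ = 92.07°  ·
  (0,6): δ = 124.82°  ·
  (1,2): δ = 105.58°  ·
  (1,3): δ = 71.09°  ·
  (1,4): δ = 34.36°  ✓
  (1,5): δ = 7.34°  ✓
  (1,6): δ = 25.42°  ✓
  (2,3): δ = 145.52°  ·
  (2,4): δ = 108.78°  ·
  (2,5): δ = 81.76°  ·
  (2,6): δ = 49.01°  ✓
  (3,4): δ = 143.26°  ·
  (3,5): δ = 116.24°  ·
  (3,6): δ = 83.49°  ·
  (4,5): δ = 152.98°  ·
  (4,6): δ = 120.22°  ·
  (5,6): δ = 147.24°  ·
antipodal pairs: 6

count = 6; pairs: (0,2), (0,3), (1,4), (1,5), (1,6), (2,6)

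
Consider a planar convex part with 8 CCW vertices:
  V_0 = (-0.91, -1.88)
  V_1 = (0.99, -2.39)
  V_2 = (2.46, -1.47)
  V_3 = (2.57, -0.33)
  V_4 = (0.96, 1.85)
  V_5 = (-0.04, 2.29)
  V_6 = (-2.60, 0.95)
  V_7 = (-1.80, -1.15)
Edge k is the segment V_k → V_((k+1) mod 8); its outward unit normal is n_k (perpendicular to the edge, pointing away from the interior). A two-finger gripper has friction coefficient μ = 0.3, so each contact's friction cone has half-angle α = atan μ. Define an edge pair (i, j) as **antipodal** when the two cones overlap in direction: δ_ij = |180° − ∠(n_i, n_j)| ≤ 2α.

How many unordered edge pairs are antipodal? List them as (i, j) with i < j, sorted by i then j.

α = atan 0.3 = 16.70°;  2α = 33.40°
n_0 = (-0.2592, -0.9658)
n_1 = (+0.5305, -0.8477)
n_2 = (+0.9954, -0.0960)
n_3 = (+0.8044, +0.5941)
n_4 = (+0.4027, +0.9153)
n_5 = (-0.4637, +0.8860)
n_6 = (-0.9345, -0.3560)
n_7 = (-0.6342, -0.7732)
  (0,1): δ = 132.93°  ·
  (0,2): δ = 80.49°  ·
  (0,3): δ = 38.53°  ·
  (0,4): δ = 8.72°  ✓
  (0,5): δ = 42.65°  ·
  (0,6): δ = 125.88°  ·
  (0,7): δ = 155.67°  ·
  (1,2): δ = 127.55°  ·
  (1,3): δ = 85.59°  ·
  (1,4): δ = 55.79°  ·
  (1,5): δ = 4.41°  ✓
  (1,6): δ = 78.81°  ·
  (1,7): δ = 108.60°  ·
  (2,3): δ = 138.04°  ·
  (2,4): δ = 108.24°  ·
  (2,5): δ = 56.86°  ·
  (2,6): δ = 26.37°  ✓
  (2,7): δ = 56.15°  ·
  (3,4): δ = 150.20°  ·
  (3,5): δ = 98.82°  ·
  (3,6): δ = 15.59°  ✓
  (3,7): δ = 14.19°  ✓
  (4,5): δ = 128.62°  ·
  (4,6): δ = 45.40°  ·
  (4,7): δ = 15.61°  ✓
  (5,6): δ = 96.77°  ·
  (5,7): δ = 66.99°  ·
  (6,7): δ = 150.21°  ·
antipodal pairs: 6

count = 6; pairs: (0,4), (1,5), (2,6), (3,6), (3,7), (4,7)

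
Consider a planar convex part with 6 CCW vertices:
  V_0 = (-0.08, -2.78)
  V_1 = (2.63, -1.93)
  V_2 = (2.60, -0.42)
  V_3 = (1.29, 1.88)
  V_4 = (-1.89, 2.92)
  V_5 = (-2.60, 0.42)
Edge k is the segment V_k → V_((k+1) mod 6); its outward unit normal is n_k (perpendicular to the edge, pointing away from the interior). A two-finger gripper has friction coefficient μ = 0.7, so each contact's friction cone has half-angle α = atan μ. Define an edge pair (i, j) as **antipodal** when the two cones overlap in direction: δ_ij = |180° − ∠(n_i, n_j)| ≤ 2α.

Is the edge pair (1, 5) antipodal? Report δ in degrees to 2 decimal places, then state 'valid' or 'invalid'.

α = atan 0.7 = 34.99°;  2α = 69.98°
edge 1: e_1 = (-0.03, +1.51);  n_1 = (+0.9998, +0.0199)
edge 5: e_5 = (+2.52, -3.20);  n_5 = (-0.7856, -0.6187)
∠(n_1, n_5) = 142.92°
δ = |180° − 142.92°| = 37.08°
37.08° ≤ 2α = 69.98°  →  valid

δ = 37.08°, valid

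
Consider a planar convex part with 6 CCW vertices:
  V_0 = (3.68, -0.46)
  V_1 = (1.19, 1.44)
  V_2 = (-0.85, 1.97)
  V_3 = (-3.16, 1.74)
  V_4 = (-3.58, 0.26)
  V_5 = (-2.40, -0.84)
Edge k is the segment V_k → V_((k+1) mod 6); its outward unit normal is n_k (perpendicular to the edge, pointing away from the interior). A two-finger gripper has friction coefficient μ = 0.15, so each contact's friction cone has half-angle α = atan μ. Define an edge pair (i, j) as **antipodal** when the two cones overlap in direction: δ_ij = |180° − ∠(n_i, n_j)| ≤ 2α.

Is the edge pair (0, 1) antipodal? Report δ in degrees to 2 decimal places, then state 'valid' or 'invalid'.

δ = 157.22°, invalid

α = atan 0.15 = 8.53°;  2α = 17.06°
edge 0: e_0 = (-2.49, +1.90);  n_0 = (+0.6066, +0.7950)
edge 1: e_1 = (-2.04, +0.53);  n_1 = (+0.2515, +0.9679)
∠(n_0, n_1) = 22.78°
δ = |180° − 22.78°| = 157.22°
157.22° > 2α = 17.06°  →  invalid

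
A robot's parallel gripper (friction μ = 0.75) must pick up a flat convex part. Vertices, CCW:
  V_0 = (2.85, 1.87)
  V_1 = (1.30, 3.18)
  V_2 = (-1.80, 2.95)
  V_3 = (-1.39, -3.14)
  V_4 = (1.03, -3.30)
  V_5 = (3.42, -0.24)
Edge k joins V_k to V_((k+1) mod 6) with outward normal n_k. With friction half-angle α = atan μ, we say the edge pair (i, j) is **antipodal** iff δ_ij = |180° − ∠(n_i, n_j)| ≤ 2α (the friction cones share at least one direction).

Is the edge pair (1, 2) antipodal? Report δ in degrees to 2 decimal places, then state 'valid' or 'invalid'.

δ = 90.39°, invalid

α = atan 0.75 = 36.87°;  2α = 73.74°
edge 1: e_1 = (-3.10, -0.23);  n_1 = (-0.0740, +0.9973)
edge 2: e_2 = (+0.41, -6.09);  n_2 = (-0.9977, -0.0672)
∠(n_1, n_2) = 89.61°
δ = |180° − 89.61°| = 90.39°
90.39° > 2α = 73.74°  →  invalid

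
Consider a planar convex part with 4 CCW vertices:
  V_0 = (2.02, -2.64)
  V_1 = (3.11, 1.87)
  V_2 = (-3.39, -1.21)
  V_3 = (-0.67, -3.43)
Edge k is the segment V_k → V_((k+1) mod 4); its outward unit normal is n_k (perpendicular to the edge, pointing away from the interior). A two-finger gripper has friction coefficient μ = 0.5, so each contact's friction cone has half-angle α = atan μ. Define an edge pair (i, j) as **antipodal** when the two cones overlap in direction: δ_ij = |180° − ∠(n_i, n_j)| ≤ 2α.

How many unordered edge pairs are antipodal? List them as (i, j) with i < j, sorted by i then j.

α = atan 0.5 = 26.57°;  2α = 53.13°
n_0 = (+0.9720, -0.2349)
n_1 = (-0.4282, +0.9037)
n_2 = (-0.6323, -0.7747)
n_3 = (+0.2818, -0.9595)
  (0,1): δ = 51.06°  ✓
  (0,2): δ = 64.37°  ·
  (0,3): δ = 119.95°  ·
  (1,2): δ = 64.57°  ·
  (1,3): δ = 8.99°  ✓
  (2,3): δ = 124.41°  ·
antipodal pairs: 2

count = 2; pairs: (0,1), (1,3)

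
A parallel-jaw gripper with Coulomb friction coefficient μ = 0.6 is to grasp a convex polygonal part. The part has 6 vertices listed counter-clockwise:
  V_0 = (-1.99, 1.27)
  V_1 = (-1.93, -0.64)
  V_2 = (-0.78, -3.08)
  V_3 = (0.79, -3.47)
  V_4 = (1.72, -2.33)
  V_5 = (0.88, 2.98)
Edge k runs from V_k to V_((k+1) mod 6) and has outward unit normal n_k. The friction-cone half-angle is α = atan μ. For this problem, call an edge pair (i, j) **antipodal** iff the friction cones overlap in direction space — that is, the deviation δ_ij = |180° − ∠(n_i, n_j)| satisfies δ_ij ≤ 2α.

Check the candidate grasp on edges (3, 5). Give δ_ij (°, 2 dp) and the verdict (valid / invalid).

α = atan 0.6 = 30.96°;  2α = 61.93°
edge 3: e_3 = (+0.93, +1.14);  n_3 = (+0.7749, -0.6321)
edge 5: e_5 = (-2.87, -1.71);  n_5 = (-0.5119, +0.8591)
∠(n_3, n_5) = 159.99°
δ = |180° − 159.99°| = 20.01°
20.01° ≤ 2α = 61.93°  →  valid

δ = 20.01°, valid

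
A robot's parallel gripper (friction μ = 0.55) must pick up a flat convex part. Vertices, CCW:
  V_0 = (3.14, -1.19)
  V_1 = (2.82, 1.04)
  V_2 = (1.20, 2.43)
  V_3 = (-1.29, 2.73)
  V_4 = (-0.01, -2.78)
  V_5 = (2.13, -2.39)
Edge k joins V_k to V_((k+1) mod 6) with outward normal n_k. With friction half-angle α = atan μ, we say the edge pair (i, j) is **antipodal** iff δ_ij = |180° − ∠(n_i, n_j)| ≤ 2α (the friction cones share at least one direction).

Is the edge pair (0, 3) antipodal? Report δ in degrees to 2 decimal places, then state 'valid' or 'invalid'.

α = atan 0.55 = 28.81°;  2α = 57.62°
edge 0: e_0 = (-0.32, +2.23);  n_0 = (+0.9899, +0.1420)
edge 3: e_3 = (+1.28, -5.51);  n_3 = (-0.9741, -0.2263)
∠(n_0, n_3) = 175.09°
δ = |180° − 175.09°| = 4.91°
4.91° ≤ 2α = 57.62°  →  valid

δ = 4.91°, valid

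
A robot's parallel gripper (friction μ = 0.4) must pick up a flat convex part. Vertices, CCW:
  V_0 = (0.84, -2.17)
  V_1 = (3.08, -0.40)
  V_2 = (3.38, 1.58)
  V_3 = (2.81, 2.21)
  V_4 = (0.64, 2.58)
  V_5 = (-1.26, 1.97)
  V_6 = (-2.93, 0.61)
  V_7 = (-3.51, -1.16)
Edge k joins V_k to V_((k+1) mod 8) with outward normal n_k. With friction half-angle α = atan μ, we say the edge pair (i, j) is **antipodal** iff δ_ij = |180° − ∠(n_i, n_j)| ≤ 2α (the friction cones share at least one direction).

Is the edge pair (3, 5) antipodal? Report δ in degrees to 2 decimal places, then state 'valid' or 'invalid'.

α = atan 0.4 = 21.80°;  2α = 43.60°
edge 3: e_3 = (-2.17, +0.37);  n_3 = (+0.1681, +0.9858)
edge 5: e_5 = (-1.67, -1.36);  n_5 = (-0.6315, +0.7754)
∠(n_3, n_5) = 48.83°
δ = |180° − 48.83°| = 131.17°
131.17° > 2α = 43.60°  →  invalid

δ = 131.17°, invalid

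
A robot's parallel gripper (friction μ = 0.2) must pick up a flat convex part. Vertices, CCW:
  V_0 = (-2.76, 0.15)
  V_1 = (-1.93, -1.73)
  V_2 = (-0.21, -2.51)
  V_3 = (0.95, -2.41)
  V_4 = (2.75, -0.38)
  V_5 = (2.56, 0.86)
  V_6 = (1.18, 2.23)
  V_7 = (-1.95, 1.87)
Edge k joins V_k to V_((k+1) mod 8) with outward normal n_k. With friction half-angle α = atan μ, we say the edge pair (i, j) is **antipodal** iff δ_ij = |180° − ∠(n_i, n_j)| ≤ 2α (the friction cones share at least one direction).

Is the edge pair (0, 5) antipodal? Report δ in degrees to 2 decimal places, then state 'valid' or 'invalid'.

δ = 21.39°, valid

α = atan 0.2 = 11.31°;  2α = 22.62°
edge 0: e_0 = (+0.83, -1.88);  n_0 = (-0.9148, -0.4039)
edge 5: e_5 = (-1.38, +1.37);  n_5 = (+0.7045, +0.7097)
∠(n_0, n_5) = 158.61°
δ = |180° − 158.61°| = 21.39°
21.39° ≤ 2α = 22.62°  →  valid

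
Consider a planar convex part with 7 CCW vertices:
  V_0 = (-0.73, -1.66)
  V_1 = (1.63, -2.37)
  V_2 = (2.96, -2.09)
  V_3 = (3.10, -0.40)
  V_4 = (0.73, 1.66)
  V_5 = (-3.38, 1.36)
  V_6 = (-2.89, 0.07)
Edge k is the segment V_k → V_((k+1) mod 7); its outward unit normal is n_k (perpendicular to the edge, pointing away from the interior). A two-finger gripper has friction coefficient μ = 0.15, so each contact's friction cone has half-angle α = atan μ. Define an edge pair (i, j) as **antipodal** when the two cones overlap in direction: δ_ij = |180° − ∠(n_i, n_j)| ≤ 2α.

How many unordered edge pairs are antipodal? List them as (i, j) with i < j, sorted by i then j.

α = atan 0.15 = 8.53°;  2α = 17.06°
n_0 = (-0.2881, -0.9576)
n_1 = (+0.2060, -0.9785)
n_2 = (+0.9966, -0.0826)
n_3 = (+0.6560, +0.7547)
n_4 = (-0.0728, +0.9973)
n_5 = (-0.9348, -0.3551)
n_6 = (-0.6251, -0.7805)
  (0,1): δ = 151.37°  ·
  (0,2): δ = 77.99°  ·
  (0,3): δ = 24.25°  ·
  (0,4): δ = 20.92°  ·
  (0,5): δ = 127.54°  ·
  (0,6): δ = 158.05°  ·
  (1,2): δ = 106.62°  ·
  (1,3): δ = 52.89°  ·
  (1,4): δ = 7.71°  ✓
  (1,5): δ = 98.91°  ·
  (1,6): δ = 129.42°  ·
  (2,3): δ = 126.26°  ·
  (2,4): δ = 81.09°  ·
  (2,5): δ = 25.53°  ·
  (2,6): δ = 56.04°  ·
  (3,4): δ = 134.83°  ·
  (3,5): δ = 28.20°  ·
  (3,6): δ = 2.30°  ✓
  (4,5): δ = 73.38°  ·
  (4,6): δ = 42.87°  ·
  (5,6): δ = 149.49°  ·
antipodal pairs: 2

count = 2; pairs: (1,4), (3,6)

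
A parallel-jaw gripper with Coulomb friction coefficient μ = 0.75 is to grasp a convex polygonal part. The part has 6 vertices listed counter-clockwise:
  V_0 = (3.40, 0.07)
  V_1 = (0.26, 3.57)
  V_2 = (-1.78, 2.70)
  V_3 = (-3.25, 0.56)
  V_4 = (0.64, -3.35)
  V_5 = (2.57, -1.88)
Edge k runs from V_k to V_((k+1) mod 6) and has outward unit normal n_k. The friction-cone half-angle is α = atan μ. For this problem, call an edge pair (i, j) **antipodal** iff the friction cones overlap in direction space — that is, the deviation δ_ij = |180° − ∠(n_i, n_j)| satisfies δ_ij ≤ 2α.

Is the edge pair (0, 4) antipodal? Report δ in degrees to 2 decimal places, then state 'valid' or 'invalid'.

α = atan 0.75 = 36.87°;  2α = 73.74°
edge 0: e_0 = (-3.14, +3.50);  n_0 = (+0.7444, +0.6678)
edge 4: e_4 = (+1.93, +1.47);  n_4 = (+0.6059, -0.7955)
∠(n_0, n_4) = 94.60°
δ = |180° − 94.60°| = 85.40°
85.40° > 2α = 73.74°  →  invalid

δ = 85.40°, invalid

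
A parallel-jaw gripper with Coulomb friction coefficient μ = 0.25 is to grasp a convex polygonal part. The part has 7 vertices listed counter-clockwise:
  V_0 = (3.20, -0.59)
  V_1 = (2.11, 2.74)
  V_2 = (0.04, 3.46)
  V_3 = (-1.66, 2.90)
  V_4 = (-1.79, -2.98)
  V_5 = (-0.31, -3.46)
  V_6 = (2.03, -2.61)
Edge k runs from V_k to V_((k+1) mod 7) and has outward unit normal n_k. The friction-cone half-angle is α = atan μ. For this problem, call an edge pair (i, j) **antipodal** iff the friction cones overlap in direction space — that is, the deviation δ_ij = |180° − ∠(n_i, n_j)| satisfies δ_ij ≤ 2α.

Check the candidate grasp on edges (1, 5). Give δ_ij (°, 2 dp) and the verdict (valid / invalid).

δ = 39.14°, invalid

α = atan 0.25 = 14.04°;  2α = 28.07°
edge 1: e_1 = (-2.07, +0.72);  n_1 = (+0.3285, +0.9445)
edge 5: e_5 = (+2.34, +0.85);  n_5 = (+0.3414, -0.9399)
∠(n_1, n_5) = 140.86°
δ = |180° − 140.86°| = 39.14°
39.14° > 2α = 28.07°  →  invalid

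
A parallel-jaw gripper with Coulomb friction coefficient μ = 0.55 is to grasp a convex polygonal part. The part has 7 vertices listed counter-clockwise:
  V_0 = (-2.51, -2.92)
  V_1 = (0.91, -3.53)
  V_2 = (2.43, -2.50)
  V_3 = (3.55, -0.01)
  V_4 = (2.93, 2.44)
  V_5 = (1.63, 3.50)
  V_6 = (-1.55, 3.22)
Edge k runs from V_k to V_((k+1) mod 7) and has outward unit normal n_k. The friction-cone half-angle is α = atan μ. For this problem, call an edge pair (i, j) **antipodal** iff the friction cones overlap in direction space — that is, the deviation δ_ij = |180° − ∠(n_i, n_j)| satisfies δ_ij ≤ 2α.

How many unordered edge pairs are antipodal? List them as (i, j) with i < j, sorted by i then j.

α = atan 0.55 = 28.81°;  2α = 57.62°
n_0 = (-0.1756, -0.9845)
n_1 = (+0.5610, -0.8278)
n_2 = (+0.9120, -0.4102)
n_3 = (+0.9694, +0.2453)
n_4 = (+0.6319, +0.7750)
n_5 = (-0.0877, +0.9961)
n_6 = (-0.9880, +0.1545)
  (0,1): δ = 135.76°  ·
  (0,2): δ = 104.11°  ·
  (0,3): δ = 65.69°  ·
  (0,4): δ = 29.08°  ✓
  (0,5): δ = 15.15°  ✓
  (0,6): δ = 91.23°  ·
  (1,2): δ = 148.34°  ·
  (1,3): δ = 109.92°  ·
  (1,4): δ = 73.32°  ·
  (1,5): δ = 29.09°  ✓
  (1,6): δ = 46.99°  ✓
  (2,3): δ = 141.58°  ·
  (2,4): δ = 104.98°  ·
  (2,5): δ = 60.75°  ·
  (2,6): δ = 15.33°  ✓
  (3,4): δ = 143.39°  ·
  (3,5): δ = 99.17°  ·
  (3,6): δ = 23.09°  ✓
  (4,5): δ = 135.77°  ·
  (4,6): δ = 59.69°  ·
  (5,6): δ = 103.92°  ·
antipodal pairs: 6

count = 6; pairs: (0,4), (0,5), (1,5), (1,6), (2,6), (3,6)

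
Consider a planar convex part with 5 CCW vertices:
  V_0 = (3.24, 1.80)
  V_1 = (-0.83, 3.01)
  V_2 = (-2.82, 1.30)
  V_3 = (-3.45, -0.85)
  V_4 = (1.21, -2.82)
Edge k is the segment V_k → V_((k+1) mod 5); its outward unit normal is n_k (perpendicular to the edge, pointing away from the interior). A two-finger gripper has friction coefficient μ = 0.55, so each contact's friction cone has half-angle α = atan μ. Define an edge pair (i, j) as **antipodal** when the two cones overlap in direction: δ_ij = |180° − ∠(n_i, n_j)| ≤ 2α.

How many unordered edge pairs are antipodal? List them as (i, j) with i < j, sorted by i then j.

α = atan 0.55 = 28.81°;  2α = 57.62°
n_0 = (+0.2850, +0.9585)
n_1 = (-0.6517, +0.7584)
n_2 = (-0.9596, +0.2812)
n_3 = (-0.3894, -0.9211)
n_4 = (+0.9155, -0.4023)
  (0,1): δ = 122.77°  ·
  (0,2): δ = 89.77°  ·
  (0,3): δ = 6.36°  ✓
  (0,4): δ = 82.84°  ·
  (1,2): δ = 147.00°  ·
  (1,3): δ = 63.59°  ·
  (1,4): δ = 25.61°  ✓
  (2,3): δ = 96.58°  ·
  (2,4): δ = 7.39°  ✓
  (3,4): δ = 90.80°  ·
antipodal pairs: 3

count = 3; pairs: (0,3), (1,4), (2,4)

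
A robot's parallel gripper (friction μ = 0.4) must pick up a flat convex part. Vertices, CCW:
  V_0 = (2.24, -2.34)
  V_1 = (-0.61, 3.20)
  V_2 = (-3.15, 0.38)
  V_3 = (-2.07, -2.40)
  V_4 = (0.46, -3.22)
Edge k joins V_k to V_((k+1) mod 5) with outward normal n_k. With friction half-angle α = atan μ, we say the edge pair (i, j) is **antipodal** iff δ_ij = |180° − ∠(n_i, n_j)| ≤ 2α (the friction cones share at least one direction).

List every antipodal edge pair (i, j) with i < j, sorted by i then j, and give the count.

count = 2; pairs: (0,2), (1,4)

α = atan 0.4 = 21.80°;  2α = 43.60°
n_0 = (+0.8892, +0.4575)
n_1 = (-0.7430, +0.6693)
n_2 = (-0.9321, -0.3621)
n_3 = (-0.3083, -0.9513)
n_4 = (+0.4432, -0.8964)
  (0,1): δ = 69.23°  ·
  (0,2): δ = 5.99°  ✓
  (0,3): δ = 44.82°  ·
  (0,4): δ = 89.08°  ·
  (1,2): δ = 116.76°  ·
  (1,3): δ = 65.95°  ·
  (1,4): δ = 21.68°  ✓
  (2,3): δ = 129.19°  ·
  (2,4): δ = 84.92°  ·
  (3,4): δ = 135.73°  ·
antipodal pairs: 2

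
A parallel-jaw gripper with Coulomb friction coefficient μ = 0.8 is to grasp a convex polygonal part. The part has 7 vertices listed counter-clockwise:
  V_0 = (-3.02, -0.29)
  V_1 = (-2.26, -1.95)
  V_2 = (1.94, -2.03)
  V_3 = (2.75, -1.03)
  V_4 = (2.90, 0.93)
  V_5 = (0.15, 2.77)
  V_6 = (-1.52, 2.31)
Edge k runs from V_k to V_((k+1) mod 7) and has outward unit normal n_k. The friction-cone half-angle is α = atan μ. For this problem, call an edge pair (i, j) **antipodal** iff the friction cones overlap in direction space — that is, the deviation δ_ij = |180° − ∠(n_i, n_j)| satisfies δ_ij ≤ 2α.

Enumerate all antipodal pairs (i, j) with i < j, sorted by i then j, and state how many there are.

count = 10; pairs: (0,2), (0,3), (0,4), (1,4), (1,5), (1,6), (2,5), (2,6), (3,5), (3,6)

α = atan 0.8 = 38.66°;  2α = 77.32°
n_0 = (-0.9092, -0.4163)
n_1 = (-0.0190, -0.9998)
n_2 = (+0.7771, -0.6294)
n_3 = (+0.9971, -0.0763)
n_4 = (+0.5561, +0.8311)
n_5 = (-0.2656, +0.9641)
n_6 = (-0.8662, +0.4997)
  (0,1): δ = 115.69°  ·
  (0,2): δ = 63.61°  ✓
  (0,3): δ = 28.98°  ✓
  (0,4): δ = 31.61°  ✓
  (0,5): δ = 80.80°  ·
  (0,6): δ = 125.42°  ·
  (1,2): δ = 127.92°  ·
  (1,3): δ = 93.29°  ·
  (1,4): δ = 32.69°  ✓
  (1,5): δ = 16.49°  ✓
  (1,6): δ = 61.11°  ✓
  (2,3): δ = 145.37°  ·
  (2,4): δ = 84.78°  ·
  (2,5): δ = 35.59°  ✓
  (2,6): δ = 9.03°  ✓
  (3,4): δ = 119.41°  ·
  (3,5): δ = 70.22°  ✓
  (3,6): δ = 25.61°  ✓
  (4,5): δ = 130.81°  ·
  (4,6): δ = 86.20°  ·
  (5,6): δ = 135.38°  ·
antipodal pairs: 10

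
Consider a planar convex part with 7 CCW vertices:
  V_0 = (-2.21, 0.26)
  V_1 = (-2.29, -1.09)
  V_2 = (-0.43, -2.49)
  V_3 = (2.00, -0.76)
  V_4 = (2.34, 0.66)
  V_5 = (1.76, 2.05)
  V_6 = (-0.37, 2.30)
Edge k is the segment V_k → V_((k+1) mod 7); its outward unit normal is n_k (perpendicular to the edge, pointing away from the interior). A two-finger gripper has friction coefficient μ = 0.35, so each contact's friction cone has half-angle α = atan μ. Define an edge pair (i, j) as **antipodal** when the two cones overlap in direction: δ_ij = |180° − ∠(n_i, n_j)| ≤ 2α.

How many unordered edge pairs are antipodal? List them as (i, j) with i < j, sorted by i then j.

α = atan 0.35 = 19.29°;  2α = 38.58°
n_0 = (-0.9982, +0.0592)
n_1 = (-0.6014, -0.7990)
n_2 = (+0.5800, -0.8146)
n_3 = (+0.9725, -0.2329)
n_4 = (+0.9229, +0.3851)
n_5 = (+0.1166, +0.9932)
n_6 = (-0.7426, +0.6698)
  (0,1): δ = 123.58°  ·
  (0,2): δ = 51.16°  ·
  (0,3): δ = 10.07°  ✓
  (0,4): δ = 26.04°  ✓
  (0,5): δ = 86.70°  ·
  (0,6): δ = 141.34°  ·
  (1,2): δ = 107.58°  ·
  (1,3): δ = 66.50°  ·
  (1,4): δ = 30.38°  ✓
  (1,5): δ = 30.27°  ✓
  (1,6): δ = 84.92°  ·
  (2,3): δ = 138.91°  ·
  (2,4): δ = 102.80°  ·
  (2,5): δ = 42.14°  ·
  (2,6): δ = 12.50°  ✓
  (3,4): δ = 143.89°  ·
  (3,5): δ = 83.23°  ·
  (3,6): δ = 28.58°  ✓
  (4,5): δ = 119.34°  ·
  (4,6): δ = 64.70°  ·
  (5,6): δ = 125.35°  ·
antipodal pairs: 6

count = 6; pairs: (0,3), (0,4), (1,4), (1,5), (2,6), (3,6)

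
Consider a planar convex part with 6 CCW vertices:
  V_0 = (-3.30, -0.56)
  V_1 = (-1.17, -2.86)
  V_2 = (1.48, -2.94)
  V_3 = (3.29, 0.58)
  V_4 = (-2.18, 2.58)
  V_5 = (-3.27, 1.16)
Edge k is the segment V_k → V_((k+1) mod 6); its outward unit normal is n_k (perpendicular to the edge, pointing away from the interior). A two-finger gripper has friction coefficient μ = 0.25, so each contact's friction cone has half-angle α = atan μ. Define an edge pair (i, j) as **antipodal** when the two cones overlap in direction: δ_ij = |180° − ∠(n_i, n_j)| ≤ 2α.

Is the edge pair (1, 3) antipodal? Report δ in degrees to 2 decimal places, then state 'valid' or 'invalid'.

α = atan 0.25 = 14.04°;  2α = 28.07°
edge 1: e_1 = (+2.65, -0.08);  n_1 = (-0.0302, -0.9995)
edge 3: e_3 = (-5.47, +2.00);  n_3 = (+0.3434, +0.9392)
∠(n_1, n_3) = 161.65°
δ = |180° − 161.65°| = 18.35°
18.35° ≤ 2α = 28.07°  →  valid

δ = 18.35°, valid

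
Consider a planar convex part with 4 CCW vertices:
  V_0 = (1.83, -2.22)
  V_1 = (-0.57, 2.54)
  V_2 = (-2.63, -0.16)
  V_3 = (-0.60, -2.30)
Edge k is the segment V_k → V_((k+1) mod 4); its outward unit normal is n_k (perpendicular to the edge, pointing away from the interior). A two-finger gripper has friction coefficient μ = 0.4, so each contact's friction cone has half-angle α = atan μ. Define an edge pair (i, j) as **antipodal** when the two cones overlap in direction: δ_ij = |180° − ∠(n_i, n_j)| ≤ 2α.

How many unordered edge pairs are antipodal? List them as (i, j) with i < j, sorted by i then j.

count = 1; pairs: (0,2)

α = atan 0.4 = 21.80°;  2α = 43.60°
n_0 = (+0.8929, +0.4502)
n_1 = (-0.7950, +0.6066)
n_2 = (-0.7255, -0.6882)
n_3 = (+0.0329, -0.9995)
  (0,1): δ = 64.10°  ·
  (0,2): δ = 16.73°  ✓
  (0,3): δ = 65.13°  ·
  (1,2): δ = 99.17°  ·
  (1,3): δ = 50.77°  ·
  (2,3): δ = 131.60°  ·
antipodal pairs: 1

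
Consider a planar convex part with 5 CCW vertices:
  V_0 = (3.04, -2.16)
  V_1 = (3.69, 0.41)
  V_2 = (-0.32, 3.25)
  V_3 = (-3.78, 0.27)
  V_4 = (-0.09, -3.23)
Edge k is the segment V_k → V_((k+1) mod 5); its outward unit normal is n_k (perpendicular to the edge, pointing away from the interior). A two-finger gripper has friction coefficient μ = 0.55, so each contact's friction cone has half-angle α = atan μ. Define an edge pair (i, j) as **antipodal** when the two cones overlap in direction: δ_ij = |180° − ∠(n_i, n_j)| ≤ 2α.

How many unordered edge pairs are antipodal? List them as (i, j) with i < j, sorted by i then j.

count = 4; pairs: (0,2), (1,3), (1,4), (2,4)

α = atan 0.55 = 28.81°;  2α = 57.62°
n_0 = (+0.9695, -0.2452)
n_1 = (+0.5780, +0.8161)
n_2 = (-0.6526, +0.7577)
n_3 = (-0.6882, -0.7255)
n_4 = (+0.3235, -0.9462)
  (0,1): δ = 111.11°  ·
  (0,2): δ = 35.07°  ✓
  (0,3): δ = 60.71°  ·
  (0,4): δ = 123.07°  ·
  (1,2): δ = 103.96°  ·
  (1,3): δ = 8.18°  ✓
  (1,4): δ = 54.18°  ✓
  (2,3): δ = 84.22°  ·
  (2,4): δ = 21.86°  ✓
  (3,4): δ = 117.64°  ·
antipodal pairs: 4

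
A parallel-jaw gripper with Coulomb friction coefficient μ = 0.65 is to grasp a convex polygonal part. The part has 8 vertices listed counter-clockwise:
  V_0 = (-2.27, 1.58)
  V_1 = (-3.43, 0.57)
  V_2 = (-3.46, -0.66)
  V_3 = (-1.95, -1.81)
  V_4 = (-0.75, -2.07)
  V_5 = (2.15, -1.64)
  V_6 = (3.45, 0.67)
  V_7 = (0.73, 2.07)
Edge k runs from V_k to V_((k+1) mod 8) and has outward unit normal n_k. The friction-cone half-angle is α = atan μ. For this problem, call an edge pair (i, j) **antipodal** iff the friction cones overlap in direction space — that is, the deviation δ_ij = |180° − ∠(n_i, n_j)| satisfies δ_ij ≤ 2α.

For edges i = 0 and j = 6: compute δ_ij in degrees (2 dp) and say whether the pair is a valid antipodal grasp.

α = atan 0.65 = 33.02°;  2α = 66.05°
edge 0: e_0 = (-1.16, -1.01);  n_0 = (-0.6567, +0.7542)
edge 6: e_6 = (-2.72, +1.40);  n_6 = (+0.4576, +0.8891)
∠(n_0, n_6) = 68.28°
δ = |180° − 68.28°| = 111.72°
111.72° > 2α = 66.05°  →  invalid

δ = 111.72°, invalid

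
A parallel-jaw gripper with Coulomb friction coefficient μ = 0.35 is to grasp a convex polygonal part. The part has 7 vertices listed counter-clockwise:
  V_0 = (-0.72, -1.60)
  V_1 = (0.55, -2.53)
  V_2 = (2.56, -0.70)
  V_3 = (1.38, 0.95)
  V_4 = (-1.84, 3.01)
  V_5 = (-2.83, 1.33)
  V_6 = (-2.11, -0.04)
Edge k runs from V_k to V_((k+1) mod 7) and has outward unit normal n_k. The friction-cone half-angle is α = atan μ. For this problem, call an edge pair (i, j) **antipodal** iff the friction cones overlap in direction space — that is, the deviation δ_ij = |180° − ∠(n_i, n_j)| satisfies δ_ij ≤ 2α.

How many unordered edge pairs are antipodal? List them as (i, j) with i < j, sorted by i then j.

α = atan 0.35 = 19.29°;  2α = 38.58°
n_0 = (-0.5908, -0.8068)
n_1 = (+0.6732, -0.7394)
n_2 = (+0.8134, +0.5817)
n_3 = (+0.5389, +0.8424)
n_4 = (-0.8615, +0.5077)
n_5 = (-0.8852, -0.4652)
n_6 = (-0.7466, -0.6653)
  (0,1): δ = 101.47°  ·
  (0,2): δ = 18.21°  ✓
  (0,3): δ = 3.61°  ✓
  (0,4): δ = 95.70°  ·
  (0,5): δ = 153.94°  ·
  (0,6): δ = 167.92°  ·
  (1,2): δ = 96.75°  ·
  (1,3): δ = 74.93°  ·
  (1,4): δ = 17.17°  ✓
  (1,5): δ = 75.41°  ·
  (1,6): δ = 89.39°  ·
  (2,3): δ = 158.18°  ·
  (2,4): δ = 66.08°  ·
  (2,5): δ = 7.85°  ✓
  (2,6): δ = 6.13°  ✓
  (3,4): δ = 87.90°  ·
  (3,5): δ = 29.67°  ✓
  (3,6): δ = 15.69°  ✓
  (4,5): δ = 121.77°  ·
  (4,6): δ = 107.79°  ·
  (5,6): δ = 166.02°  ·
antipodal pairs: 7

count = 7; pairs: (0,2), (0,3), (1,4), (2,5), (2,6), (3,5), (3,6)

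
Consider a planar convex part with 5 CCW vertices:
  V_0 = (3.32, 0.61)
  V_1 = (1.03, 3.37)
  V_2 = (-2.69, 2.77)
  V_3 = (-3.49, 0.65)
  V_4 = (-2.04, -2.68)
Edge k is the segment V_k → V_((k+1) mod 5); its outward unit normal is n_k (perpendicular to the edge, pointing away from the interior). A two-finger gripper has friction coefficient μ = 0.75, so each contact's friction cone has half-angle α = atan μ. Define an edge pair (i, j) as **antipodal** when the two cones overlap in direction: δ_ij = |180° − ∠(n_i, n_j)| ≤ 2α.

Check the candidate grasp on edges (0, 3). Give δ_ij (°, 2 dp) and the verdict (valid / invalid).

δ = 16.15°, valid

α = atan 0.75 = 36.87°;  2α = 73.74°
edge 0: e_0 = (-2.29, +2.76);  n_0 = (+0.7696, +0.6385)
edge 3: e_3 = (+1.45, -3.33);  n_3 = (-0.9169, -0.3992)
∠(n_0, n_3) = 163.85°
δ = |180° − 163.85°| = 16.15°
16.15° ≤ 2α = 73.74°  →  valid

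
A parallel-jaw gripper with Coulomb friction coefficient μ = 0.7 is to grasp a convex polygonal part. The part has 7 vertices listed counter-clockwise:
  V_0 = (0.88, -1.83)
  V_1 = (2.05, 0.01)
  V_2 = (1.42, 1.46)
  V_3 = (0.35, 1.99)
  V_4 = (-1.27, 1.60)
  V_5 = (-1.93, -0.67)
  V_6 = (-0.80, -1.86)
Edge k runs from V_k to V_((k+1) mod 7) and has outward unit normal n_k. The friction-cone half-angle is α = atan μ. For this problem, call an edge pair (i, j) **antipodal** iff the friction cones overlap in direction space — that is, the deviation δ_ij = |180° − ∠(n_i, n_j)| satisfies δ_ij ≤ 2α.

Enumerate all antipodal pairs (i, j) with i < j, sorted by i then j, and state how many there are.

α = atan 0.7 = 34.99°;  2α = 69.98°
n_0 = (+0.8439, -0.5366)
n_1 = (+0.9172, +0.3985)
n_2 = (+0.4439, +0.8961)
n_3 = (-0.2341, +0.9722)
n_4 = (-0.9602, +0.2792)
n_5 = (-0.7252, -0.6886)
n_6 = (+0.0179, -0.9998)
  (0,1): δ = 124.06°  ·
  (0,2): δ = 83.90°  ·
  (0,3): δ = 44.01°  ✓
  (0,4): δ = 16.24°  ✓
  (0,5): δ = 75.97°  ·
  (0,6): δ = 123.47°  ·
  (1,2): δ = 139.83°  ·
  (1,3): δ = 99.95°  ·
  (1,4): δ = 39.70°  ✓
  (1,5): δ = 20.03°  ✓
  (1,6): δ = 67.54°  ✓
  (2,3): δ = 140.11°  ·
  (2,4): δ = 79.86°  ·
  (2,5): δ = 20.13°  ✓
  (2,6): δ = 27.37°  ✓
  (3,4): δ = 119.75°  ·
  (3,5): δ = 60.02°  ✓
  (3,6): δ = 12.51°  ✓
  (4,5): δ = 120.27°  ·
  (4,6): δ = 72.77°  ·
  (5,6): δ = 132.50°  ·
antipodal pairs: 9

count = 9; pairs: (0,3), (0,4), (1,4), (1,5), (1,6), (2,5), (2,6), (3,5), (3,6)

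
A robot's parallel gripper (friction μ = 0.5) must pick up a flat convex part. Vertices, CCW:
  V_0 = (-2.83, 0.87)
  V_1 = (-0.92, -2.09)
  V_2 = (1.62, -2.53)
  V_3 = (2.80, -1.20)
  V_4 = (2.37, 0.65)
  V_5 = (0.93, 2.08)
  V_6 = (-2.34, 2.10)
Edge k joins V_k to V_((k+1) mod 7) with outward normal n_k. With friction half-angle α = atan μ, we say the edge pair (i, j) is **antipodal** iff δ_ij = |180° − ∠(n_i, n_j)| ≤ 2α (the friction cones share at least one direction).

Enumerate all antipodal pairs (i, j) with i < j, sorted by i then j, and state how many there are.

count = 7; pairs: (0,3), (0,4), (1,4), (1,5), (2,5), (2,6), (3,6)

α = atan 0.5 = 26.57°;  2α = 53.13°
n_0 = (-0.8403, -0.5422)
n_1 = (-0.1707, -0.9853)
n_2 = (+0.7480, -0.6637)
n_3 = (+0.9740, +0.2264)
n_4 = (+0.7046, +0.7096)
n_5 = (+0.0061, +1.0000)
n_6 = (-0.9290, +0.3701)
  (0,1): δ = 132.66°  ·
  (0,2): δ = 74.41°  ·
  (0,3): δ = 19.75°  ✓
  (0,4): δ = 12.37°  ✓
  (0,5): δ = 56.82°  ·
  (0,6): δ = 125.45°  ·
  (1,2): δ = 121.75°  ·
  (1,3): δ = 67.09°  ·
  (1,4): δ = 34.97°  ✓
  (1,5): δ = 9.48°  ✓
  (1,6): δ = 78.11°  ·
  (2,3): δ = 125.33°  ·
  (2,4): δ = 93.22°  ·
  (2,5): δ = 48.77°  ✓
  (2,6): δ = 19.86°  ✓
  (3,4): δ = 147.89°  ·
  (3,5): δ = 103.44°  ·
  (3,6): δ = 34.81°  ✓
  (4,5): δ = 135.55°  ·
  (4,6): δ = 66.92°  ·
  (5,6): δ = 111.37°  ·
antipodal pairs: 7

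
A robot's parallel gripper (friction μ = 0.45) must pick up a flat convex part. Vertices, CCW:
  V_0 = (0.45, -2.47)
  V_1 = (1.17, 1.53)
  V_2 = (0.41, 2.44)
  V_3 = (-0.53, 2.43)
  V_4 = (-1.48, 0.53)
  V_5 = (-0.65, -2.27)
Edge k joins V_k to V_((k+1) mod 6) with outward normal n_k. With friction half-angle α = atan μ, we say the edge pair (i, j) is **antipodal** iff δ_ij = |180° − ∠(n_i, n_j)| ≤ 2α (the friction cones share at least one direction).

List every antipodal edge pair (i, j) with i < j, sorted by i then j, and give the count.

α = atan 0.45 = 24.23°;  2α = 48.46°
n_0 = (+0.9842, -0.1772)
n_1 = (+0.7675, +0.6410)
n_2 = (-0.0106, +0.9999)
n_3 = (-0.8944, +0.4472)
n_4 = (-0.9588, -0.2842)
n_5 = (-0.1789, -0.9839)
  (0,1): δ = 129.93°  ·
  (0,2): δ = 79.19°  ·
  (0,3): δ = 16.36°  ✓
  (0,4): δ = 26.72°  ✓
  (0,5): δ = 89.90°  ·
  (1,2): δ = 129.26°  ·
  (1,3): δ = 66.43°  ·
  (1,4): δ = 23.36°  ✓
  (1,5): δ = 39.83°  ✓
  (2,3): δ = 117.17°  ·
  (2,4): δ = 74.10°  ·
  (2,5): δ = 10.91°  ✓
  (3,4): δ = 136.92°  ·
  (3,5): δ = 73.74°  ·
  (4,5): δ = 116.82°  ·
antipodal pairs: 5

count = 5; pairs: (0,3), (0,4), (1,4), (1,5), (2,5)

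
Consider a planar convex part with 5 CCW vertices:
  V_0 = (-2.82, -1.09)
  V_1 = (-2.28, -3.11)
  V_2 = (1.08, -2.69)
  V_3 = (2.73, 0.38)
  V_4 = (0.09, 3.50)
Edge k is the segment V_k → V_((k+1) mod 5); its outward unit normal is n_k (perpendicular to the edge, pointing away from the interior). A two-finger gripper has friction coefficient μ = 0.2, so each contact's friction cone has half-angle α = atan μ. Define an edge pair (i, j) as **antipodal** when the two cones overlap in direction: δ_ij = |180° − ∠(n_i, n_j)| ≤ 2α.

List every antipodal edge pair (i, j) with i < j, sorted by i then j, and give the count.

count = 1; pairs: (2,4)

α = atan 0.2 = 11.31°;  2α = 22.62°
n_0 = (-0.9661, -0.2583)
n_1 = (+0.1240, -0.9923)
n_2 = (+0.8808, -0.4734)
n_3 = (+0.7634, +0.6459)
n_4 = (-0.8446, +0.5354)
  (0,1): δ = 97.84°  ·
  (0,2): δ = 43.22°  ·
  (0,3): δ = 25.27°  ·
  (0,4): δ = 132.66°  ·
  (1,2): δ = 125.38°  ·
  (1,3): δ = 56.89°  ·
  (1,4): δ = 50.50°  ·
  (2,3): δ = 111.51°  ·
  (2,4): δ = 4.12°  ✓
  (3,4): δ = 72.61°  ·
antipodal pairs: 1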